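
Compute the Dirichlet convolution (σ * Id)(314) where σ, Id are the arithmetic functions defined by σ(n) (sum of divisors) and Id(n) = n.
(σ * Id)(314) = 1575

Divisors of 314: [1, 2, 157, 314]. For each d | 314:
  d = 1: σ(1) · Id(314/1) = 1 · 314 = 314
  d = 2: σ(2) · Id(314/2) = 3 · 157 = 471
  d = 157: σ(157) · Id(314/157) = 158 · 2 = 316
  d = 314: σ(314) · Id(314/314) = 474 · 1 = 474
Summing: (σ * Id)(314) = 314 + 471 + 316 + 474 = 1575.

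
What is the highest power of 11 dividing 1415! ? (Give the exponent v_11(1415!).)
v_11(1415!) = 140

Legendre's formula: v_p(n!) = Σ_{k ≥ 1} ⌊n / p^k⌋. For p = 11, n = 1415, the terms are:
  ⌊1415/11^1⌋ = ⌊1415/11⌋ = 128
  ⌊1415/11^2⌋ = ⌊1415/121⌋ = 11
  ⌊1415/11^3⌋ = ⌊1415/1331⌋ = 1
(the next term ⌊1415/11^4⌋ = 0, terminating the sum). Summing: v_11(1415!) = 128 + 11 + 1 = 140.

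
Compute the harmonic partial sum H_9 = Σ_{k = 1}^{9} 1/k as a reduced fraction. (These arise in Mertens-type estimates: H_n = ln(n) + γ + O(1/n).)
H_9 = 7129/2520

Direct summation: H_9 = 1 + 1/2 + ... + 1/9. The least common denominator is lcm(1, ..., 9) = 2520; over this denominator the numerator is 2520 + 1260 + 840 + 630 + 504 + 420 + 360 + 315 + 280 = 7129, so H_9 = 7129/2520 (already in lowest terms) ≈ 2.82897. (The PNT-adjacent estimate ln(9) + γ ≈ 2.77444 matches within O(1/n).)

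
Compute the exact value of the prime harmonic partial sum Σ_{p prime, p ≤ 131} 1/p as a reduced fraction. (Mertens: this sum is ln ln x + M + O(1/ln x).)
Σ 1/p = 980956909242278731029785409368357903506317057050081/525896479052627740771371797072411912900610967452630

π(131) = 32, so the primes ≤ 131 are [2, 3, 5, 7, 11, 13, 17, 19, 23, 29, 31, 37, 41, 43, 47, 53, 59, 61, 67, 71, 73, 79, 83, 89, 97, 101, 103, 107, 109, 113, 127, 131]. Summing 1/p over these primes: 980956909242278731029785409368357903506317057050081/525896479052627740771371797072411912900610967452630 ≈ 1.8653. Mertens estimate ln ln(131) + 0.2615 ≈ 1.8457.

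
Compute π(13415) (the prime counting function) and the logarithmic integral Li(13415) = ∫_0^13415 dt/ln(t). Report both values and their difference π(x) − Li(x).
π(13415) = 1590;  Li(13415) ≈ 1610.85;  π(x) − Li(x) ≈ -20.85.

Direct count of primes ≤ 13415 gives π(13415) = 1590. Numerical evaluation of the logarithmic integral gives Li(13415) ≈ 1610.85. The difference π(x) − Li(x) ≈ -20.85 is typically negative for small/moderate x (Li(x) overestimates), though Littlewood's theorem shows this sign changes infinitely often.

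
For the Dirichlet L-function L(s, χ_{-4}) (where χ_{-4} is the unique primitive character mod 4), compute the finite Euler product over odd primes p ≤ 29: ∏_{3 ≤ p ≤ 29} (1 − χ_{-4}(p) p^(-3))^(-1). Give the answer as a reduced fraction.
∏ = 332738560088645051275/343395528292159193088

The odd primes p ≤ 29 are [3, 5, 7, 11, 13, 17, 19, 23, 29]. For each, χ(p) = 1 if p ≡ 1 mod 4, χ(p) = −1 if p ≡ 3 mod 4. Taking (1 − χ(p)/p^3)^(-1) = p^3/(p^3 − χ(p)): (1 − (-1)/3^3)^(-1) · (1 − (1)/5^3)^(-1) · (1 − (-1)/7^3)^(-1) · (1 − (-1)/11^3)^(-1) · (1 − (1)/13^3)^(-1) · (1 − (1)/17^3)^(-1) · (1 − (-1)/19^3)^(-1) · (1 − (-1)/23^3)^(-1) · (1 − (1)/29^3)^(-1) = 332738560088645051275/343395528292159193088.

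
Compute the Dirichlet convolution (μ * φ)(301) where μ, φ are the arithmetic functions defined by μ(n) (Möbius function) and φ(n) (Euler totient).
(μ * φ)(301) = 205

Divisors of 301: [1, 7, 43, 301]. For each d | 301:
  d = 1: μ(1) · φ(301/1) = 1 · 252 = 252
  d = 7: μ(7) · φ(301/7) = -1 · 42 = -42
  d = 43: μ(43) · φ(301/43) = -1 · 6 = -6
  d = 301: μ(301) · φ(301/301) = 1 · 1 = 1
Summing: (μ * φ)(301) = 252 + -42 + -6 + 1 = 205.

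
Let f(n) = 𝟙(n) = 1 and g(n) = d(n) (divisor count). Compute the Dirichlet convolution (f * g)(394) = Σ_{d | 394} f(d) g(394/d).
(𝟙 * d)(394) = 9

Divisors of 394: [1, 2, 197, 394]. For each d | 394:
  d = 1: 𝟙(1) · d(394/1) = 1 · 4 = 4
  d = 2: 𝟙(2) · d(394/2) = 1 · 2 = 2
  d = 197: 𝟙(197) · d(394/197) = 1 · 2 = 2
  d = 394: 𝟙(394) · d(394/394) = 1 · 1 = 1
Summing: (𝟙 * d)(394) = 4 + 2 + 2 + 1 = 9.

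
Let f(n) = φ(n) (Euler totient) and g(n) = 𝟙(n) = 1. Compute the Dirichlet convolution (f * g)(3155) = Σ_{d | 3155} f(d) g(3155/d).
(φ * 𝟙)(3155) = 3155

Divisors of 3155: [1, 5, 631, 3155]. For each d | 3155:
  d = 1: φ(1) · 𝟙(3155/1) = 1 · 1 = 1
  d = 5: φ(5) · 𝟙(3155/5) = 4 · 1 = 4
  d = 631: φ(631) · 𝟙(3155/631) = 630 · 1 = 630
  d = 3155: φ(3155) · 𝟙(3155/3155) = 2520 · 1 = 2520
Summing: (φ * 𝟙)(3155) = 1 + 4 + 630 + 2520 = 3155.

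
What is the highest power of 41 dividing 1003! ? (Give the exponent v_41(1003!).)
v_41(1003!) = 24

Legendre's formula: v_p(n!) = Σ_{k ≥ 1} ⌊n / p^k⌋. For p = 41, n = 1003, the terms are:
  ⌊1003/41^1⌋ = ⌊1003/41⌋ = 24
(the next term ⌊1003/41^2⌋ = 0, terminating the sum). Summing: v_41(1003!) = 24 = 24.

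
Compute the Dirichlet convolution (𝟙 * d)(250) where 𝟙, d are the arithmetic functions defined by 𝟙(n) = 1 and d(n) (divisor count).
(𝟙 * d)(250) = 30

Divisors of 250: [1, 2, 5, 10, 25, 50, 125, 250]. For each d | 250:
  d = 1: 𝟙(1) · d(250/1) = 1 · 8 = 8
  d = 2: 𝟙(2) · d(250/2) = 1 · 4 = 4
  d = 5: 𝟙(5) · d(250/5) = 1 · 6 = 6
  d = 10: 𝟙(10) · d(250/10) = 1 · 3 = 3
  d = 25: 𝟙(25) · d(250/25) = 1 · 4 = 4
  d = 50: 𝟙(50) · d(250/50) = 1 · 2 = 2
  d = 125: 𝟙(125) · d(250/125) = 1 · 2 = 2
  d = 250: 𝟙(250) · d(250/250) = 1 · 1 = 1
Summing: (𝟙 * d)(250) = 8 + 4 + 6 + 3 + 4 + 2 + 2 + 1 = 30.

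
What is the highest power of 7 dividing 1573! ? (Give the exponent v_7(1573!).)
v_7(1573!) = 260

Legendre's formula: v_p(n!) = Σ_{k ≥ 1} ⌊n / p^k⌋. For p = 7, n = 1573, the terms are:
  ⌊1573/7^1⌋ = ⌊1573/7⌋ = 224
  ⌊1573/7^2⌋ = ⌊1573/49⌋ = 32
  ⌊1573/7^3⌋ = ⌊1573/343⌋ = 4
(the next term ⌊1573/7^4⌋ = 0, terminating the sum). Summing: v_7(1573!) = 224 + 32 + 4 = 260.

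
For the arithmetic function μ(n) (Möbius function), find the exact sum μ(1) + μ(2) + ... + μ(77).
Σ_{n ≤ 77} μ(n) = -2

Compute μ(n) for each 1 ≤ n ≤ 77: μ(1) = 1, μ(2) = -1, μ(3) = -1, μ(4) = 0, μ(5) = -1, μ(6) = 1, μ(7) = -1, μ(8) = 0, μ(9) = 0, μ(10) = 1, μ(11) = -1, μ(12) = 0, μ(13) = -1, μ(14) = 1, μ(15) = 1, μ(16) = 0, μ(17) = -1, μ(18) = 0, μ(19) = -1, μ(20) = 0, μ(21) = 1, μ(22) = 1, μ(23) = -1, μ(24) = 0, μ(25) = 0, μ(26) = 1, μ(27) = 0, μ(28) = 0, μ(29) = -1, μ(30) = -1, μ(31) = -1, μ(32) = 0, μ(33) = 1, μ(34) = 1, μ(35) = 1, μ(36) = 0, μ(37) = -1, μ(38) = 1, μ(39) = 1, μ(40) = 0, μ(41) = -1, μ(42) = -1, μ(43) = -1, μ(44) = 0, μ(45) = 0, μ(46) = 1, μ(47) = -1, μ(48) = 0, μ(49) = 0, μ(50) = 0, μ(51) = 1, μ(52) = 0, μ(53) = -1, μ(54) = 0, μ(55) = 1, μ(56) = 0, μ(57) = 1, μ(58) = 1, μ(59) = -1, μ(60) = 0, μ(61) = -1, μ(62) = 1, μ(63) = 0, μ(64) = 0, μ(65) = 1, μ(66) = -1, μ(67) = -1, μ(68) = 0, μ(69) = 1, μ(70) = -1, μ(71) = -1, μ(72) = 0, μ(73) = -1, μ(74) = 1, μ(75) = 0, μ(76) = 0, μ(77) = 1. Summing all 77 values: -2. (Mertens function M(x) = Σ_{n ≤ x} μ(n); on average M(x) should be small (PNT ⟺ M(x) = o(x)).)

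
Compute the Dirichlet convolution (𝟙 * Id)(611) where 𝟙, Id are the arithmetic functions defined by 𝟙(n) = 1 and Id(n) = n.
(𝟙 * Id)(611) = 672

Divisors of 611: [1, 13, 47, 611]. For each d | 611:
  d = 1: 𝟙(1) · Id(611/1) = 1 · 611 = 611
  d = 13: 𝟙(13) · Id(611/13) = 1 · 47 = 47
  d = 47: 𝟙(47) · Id(611/47) = 1 · 13 = 13
  d = 611: 𝟙(611) · Id(611/611) = 1 · 1 = 1
Summing: (𝟙 * Id)(611) = 611 + 47 + 13 + 1 = 672.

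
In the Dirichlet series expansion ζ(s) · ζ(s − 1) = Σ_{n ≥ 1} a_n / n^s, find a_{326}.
σ(326) = 492

In the product (Σ m^0/m^s)(Σ k / k^s) = Σ (Σ_{d | n} d) / n^s, the coefficient of 1/n^s is σ(n) = Σ_{d | n} d. For n = 326, divisors are [1, 2, 163, 326]; summing: σ(326) = 492.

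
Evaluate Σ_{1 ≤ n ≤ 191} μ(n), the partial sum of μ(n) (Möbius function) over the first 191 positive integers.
Σ_{n ≤ 191} μ(n) = -5

Compute μ(n) for each 1 ≤ n ≤ 191: μ(1) = 1, μ(2) = -1, μ(3) = -1, μ(4) = 0, μ(5) = -1, μ(6) = 1, μ(7) = -1, μ(8) = 0, μ(9) = 0, μ(10) = 1, μ(11) = -1, μ(12) = 0, μ(13) = -1, μ(14) = 1, μ(15) = 1, μ(16) = 0, μ(17) = -1, μ(18) = 0, μ(19) = -1, μ(20) = 0, μ(21) = 1, μ(22) = 1, μ(23) = -1, μ(24) = 0, μ(25) = 0, μ(26) = 1, μ(27) = 0, μ(28) = 0, μ(29) = -1, μ(30) = -1, μ(31) = -1, μ(32) = 0, μ(33) = 1, μ(34) = 1, μ(35) = 1, μ(36) = 0, μ(37) = -1, μ(38) = 1, μ(39) = 1, μ(40) = 0, μ(41) = -1, μ(42) = -1, μ(43) = -1, μ(44) = 0, μ(45) = 0, μ(46) = 1, μ(47) = -1, μ(48) = 0, μ(49) = 0, μ(50) = 0, μ(51) = 1, μ(52) = 0, μ(53) = -1, μ(54) = 0, μ(55) = 1, μ(56) = 0, μ(57) = 1, μ(58) = 1, μ(59) = -1, μ(60) = 0, μ(61) = -1, μ(62) = 1, μ(63) = 0, μ(64) = 0, μ(65) = 1, μ(66) = -1, μ(67) = -1, μ(68) = 0, μ(69) = 1, μ(70) = -1, μ(71) = -1, μ(72) = 0, μ(73) = -1, μ(74) = 1, μ(75) = 0, μ(76) = 0, μ(77) = 1, μ(78) = -1, μ(79) = -1, μ(80) = 0, μ(81) = 0, μ(82) = 1, μ(83) = -1, μ(84) = 0, μ(85) = 1, μ(86) = 1, μ(87) = 1, μ(88) = 0, μ(89) = -1, μ(90) = 0, μ(91) = 1, μ(92) = 0, μ(93) = 1, μ(94) = 1, μ(95) = 1, μ(96) = 0, μ(97) = -1, μ(98) = 0, μ(99) = 0, μ(100) = 0, μ(101) = -1, μ(102) = -1, μ(103) = -1, μ(104) = 0, μ(105) = -1, μ(106) = 1, μ(107) = -1, μ(108) = 0, μ(109) = -1, μ(110) = -1, μ(111) = 1, μ(112) = 0, μ(113) = -1, μ(114) = -1, μ(115) = 1, μ(116) = 0, μ(117) = 0, μ(118) = 1, μ(119) = 1, μ(120) = 0, μ(121) = 0, μ(122) = 1, μ(123) = 1, μ(124) = 0, μ(125) = 0, μ(126) = 0, μ(127) = -1, μ(128) = 0, μ(129) = 1, μ(130) = -1, μ(131) = -1, μ(132) = 0, μ(133) = 1, μ(134) = 1, μ(135) = 0, μ(136) = 0, μ(137) = -1, μ(138) = -1, μ(139) = -1, μ(140) = 0, μ(141) = 1, μ(142) = 1, μ(143) = 1, μ(144) = 0, μ(145) = 1, μ(146) = 1, μ(147) = 0, μ(148) = 0, μ(149) = -1, μ(150) = 0, μ(151) = -1, μ(152) = 0, μ(153) = 0, μ(154) = -1, μ(155) = 1, μ(156) = 0, μ(157) = -1, μ(158) = 1, μ(159) = 1, μ(160) = 0, μ(161) = 1, μ(162) = 0, μ(163) = -1, μ(164) = 0, μ(165) = -1, μ(166) = 1, μ(167) = -1, μ(168) = 0, μ(169) = 0, μ(170) = -1, μ(171) = 0, μ(172) = 0, μ(173) = -1, μ(174) = -1, μ(175) = 0, μ(176) = 0, μ(177) = 1, μ(178) = 1, μ(179) = -1, μ(180) = 0, μ(181) = -1, μ(182) = -1, μ(183) = 1, μ(184) = 0, μ(185) = 1, μ(186) = -1, μ(187) = 1, μ(188) = 0, μ(189) = 0, μ(190) = -1, μ(191) = -1. Summing all 191 values: -5. (Mertens function M(x) = Σ_{n ≤ x} μ(n); on average M(x) should be small (PNT ⟺ M(x) = o(x)).)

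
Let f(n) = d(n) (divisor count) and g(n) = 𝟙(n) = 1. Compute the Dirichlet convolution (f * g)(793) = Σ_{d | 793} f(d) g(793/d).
(d * 𝟙)(793) = 9

Divisors of 793: [1, 13, 61, 793]. For each d | 793:
  d = 1: d(1) · 𝟙(793/1) = 1 · 1 = 1
  d = 13: d(13) · 𝟙(793/13) = 2 · 1 = 2
  d = 61: d(61) · 𝟙(793/61) = 2 · 1 = 2
  d = 793: d(793) · 𝟙(793/793) = 4 · 1 = 4
Summing: (d * 𝟙)(793) = 1 + 2 + 2 + 4 = 9.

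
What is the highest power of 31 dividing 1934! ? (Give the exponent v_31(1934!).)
v_31(1934!) = 64

Legendre's formula: v_p(n!) = Σ_{k ≥ 1} ⌊n / p^k⌋. For p = 31, n = 1934, the terms are:
  ⌊1934/31^1⌋ = ⌊1934/31⌋ = 62
  ⌊1934/31^2⌋ = ⌊1934/961⌋ = 2
(the next term ⌊1934/31^3⌋ = 0, terminating the sum). Summing: v_31(1934!) = 62 + 2 = 64.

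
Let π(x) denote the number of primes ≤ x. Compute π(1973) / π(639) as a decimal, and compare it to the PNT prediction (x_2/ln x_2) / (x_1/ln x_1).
π(1973)/π(639) = 298/115 ≈ 2.5913;  PNT prediction ≈ 2.6288.

π(639) = 115 and π(1973) = 298, so π(1973)/π(639) ≈ 2.5913. The PNT-predicted ratio is (1973/ln(1973)) / (639/ln(639)) ≈ 2.6288. The two agree to within a few percent, as expected.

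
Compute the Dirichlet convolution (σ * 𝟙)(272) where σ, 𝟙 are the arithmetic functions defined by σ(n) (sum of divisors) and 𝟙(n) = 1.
(σ * 𝟙)(272) = 1083

Divisors of 272: [1, 2, 4, 8, 16, 17, 34, 68, 136, 272]. For each d | 272:
  d = 1: σ(1) · 𝟙(272/1) = 1 · 1 = 1
  d = 2: σ(2) · 𝟙(272/2) = 3 · 1 = 3
  d = 4: σ(4) · 𝟙(272/4) = 7 · 1 = 7
  d = 8: σ(8) · 𝟙(272/8) = 15 · 1 = 15
  d = 16: σ(16) · 𝟙(272/16) = 31 · 1 = 31
  d = 17: σ(17) · 𝟙(272/17) = 18 · 1 = 18
  d = 34: σ(34) · 𝟙(272/34) = 54 · 1 = 54
  d = 68: σ(68) · 𝟙(272/68) = 126 · 1 = 126
  d = 136: σ(136) · 𝟙(272/136) = 270 · 1 = 270
  d = 272: σ(272) · 𝟙(272/272) = 558 · 1 = 558
Summing: (σ * 𝟙)(272) = 1 + 3 + 7 + 15 + 31 + 18 + 54 + 126 + 270 + 558 = 1083.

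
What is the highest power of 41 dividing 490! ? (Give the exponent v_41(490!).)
v_41(490!) = 11

Legendre's formula: v_p(n!) = Σ_{k ≥ 1} ⌊n / p^k⌋. For p = 41, n = 490, the terms are:
  ⌊490/41^1⌋ = ⌊490/41⌋ = 11
(the next term ⌊490/41^2⌋ = 0, terminating the sum). Summing: v_41(490!) = 11 = 11.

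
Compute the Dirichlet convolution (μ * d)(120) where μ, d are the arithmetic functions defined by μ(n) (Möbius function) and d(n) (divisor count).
(μ * d)(120) = 1

Divisors of 120: [1, 2, 3, 4, 5, 6, 8, 10, 12, 15, 20, 24, 30, 40, 60, 120]. For each d | 120:
  d = 1: μ(1) · d(120/1) = 1 · 16 = 16
  d = 2: μ(2) · d(120/2) = -1 · 12 = -12
  d = 3: μ(3) · d(120/3) = -1 · 8 = -8
  d = 4: μ(4) · d(120/4) = 0 · 8 = 0
  d = 5: μ(5) · d(120/5) = -1 · 8 = -8
  d = 6: μ(6) · d(120/6) = 1 · 6 = 6
  d = 8: μ(8) · d(120/8) = 0 · 4 = 0
  d = 10: μ(10) · d(120/10) = 1 · 6 = 6
  d = 12: μ(12) · d(120/12) = 0 · 4 = 0
  d = 15: μ(15) · d(120/15) = 1 · 4 = 4
  d = 20: μ(20) · d(120/20) = 0 · 4 = 0
  d = 24: μ(24) · d(120/24) = 0 · 2 = 0
  d = 30: μ(30) · d(120/30) = -1 · 3 = -3
  d = 40: μ(40) · d(120/40) = 0 · 2 = 0
  d = 60: μ(60) · d(120/60) = 0 · 2 = 0
  d = 120: μ(120) · d(120/120) = 0 · 1 = 0
Summing: (μ * d)(120) = 16 + -12 + -8 + 0 + -8 + 6 + 0 + 6 + 0 + 4 + 0 + 0 + -3 + 0 + 0 + 0 = 1.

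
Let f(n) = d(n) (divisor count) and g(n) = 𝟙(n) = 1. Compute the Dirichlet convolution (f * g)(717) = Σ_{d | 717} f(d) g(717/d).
(d * 𝟙)(717) = 9

Divisors of 717: [1, 3, 239, 717]. For each d | 717:
  d = 1: d(1) · 𝟙(717/1) = 1 · 1 = 1
  d = 3: d(3) · 𝟙(717/3) = 2 · 1 = 2
  d = 239: d(239) · 𝟙(717/239) = 2 · 1 = 2
  d = 717: d(717) · 𝟙(717/717) = 4 · 1 = 4
Summing: (d * 𝟙)(717) = 1 + 2 + 2 + 4 = 9.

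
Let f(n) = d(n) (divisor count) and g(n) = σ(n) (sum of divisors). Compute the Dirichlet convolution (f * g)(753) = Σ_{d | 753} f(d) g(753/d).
(d * σ)(753) = 1524

Divisors of 753: [1, 3, 251, 753]. For each d | 753:
  d = 1: d(1) · σ(753/1) = 1 · 1008 = 1008
  d = 3: d(3) · σ(753/3) = 2 · 252 = 504
  d = 251: d(251) · σ(753/251) = 2 · 4 = 8
  d = 753: d(753) · σ(753/753) = 4 · 1 = 4
Summing: (d * σ)(753) = 1008 + 504 + 8 + 4 = 1524.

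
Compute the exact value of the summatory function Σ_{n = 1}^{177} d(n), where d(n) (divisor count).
Σ_{n ≤ 177} d(n) = 947

Compute d(n) for each 1 ≤ n ≤ 177: d(1) = 1, d(2) = 2, d(3) = 2, d(4) = 3, d(5) = 2, d(6) = 4, d(7) = 2, d(8) = 4, d(9) = 3, d(10) = 4, d(11) = 2, d(12) = 6, d(13) = 2, d(14) = 4, d(15) = 4, d(16) = 5, d(17) = 2, d(18) = 6, d(19) = 2, d(20) = 6, d(21) = 4, d(22) = 4, d(23) = 2, d(24) = 8, d(25) = 3, d(26) = 4, d(27) = 4, d(28) = 6, d(29) = 2, d(30) = 8, d(31) = 2, d(32) = 6, d(33) = 4, d(34) = 4, d(35) = 4, d(36) = 9, d(37) = 2, d(38) = 4, d(39) = 4, d(40) = 8, d(41) = 2, d(42) = 8, d(43) = 2, d(44) = 6, d(45) = 6, d(46) = 4, d(47) = 2, d(48) = 10, d(49) = 3, d(50) = 6, d(51) = 4, d(52) = 6, d(53) = 2, d(54) = 8, d(55) = 4, d(56) = 8, d(57) = 4, d(58) = 4, d(59) = 2, d(60) = 12, d(61) = 2, d(62) = 4, d(63) = 6, d(64) = 7, d(65) = 4, d(66) = 8, d(67) = 2, d(68) = 6, d(69) = 4, d(70) = 8, d(71) = 2, d(72) = 12, d(73) = 2, d(74) = 4, d(75) = 6, d(76) = 6, d(77) = 4, d(78) = 8, d(79) = 2, d(80) = 10, d(81) = 5, d(82) = 4, d(83) = 2, d(84) = 12, d(85) = 4, d(86) = 4, d(87) = 4, d(88) = 8, d(89) = 2, d(90) = 12, d(91) = 4, d(92) = 6, d(93) = 4, d(94) = 4, d(95) = 4, d(96) = 12, d(97) = 2, d(98) = 6, d(99) = 6, d(100) = 9, d(101) = 2, d(102) = 8, d(103) = 2, d(104) = 8, d(105) = 8, d(106) = 4, d(107) = 2, d(108) = 12, d(109) = 2, d(110) = 8, d(111) = 4, d(112) = 10, d(113) = 2, d(114) = 8, d(115) = 4, d(116) = 6, d(117) = 6, d(118) = 4, d(119) = 4, d(120) = 16, d(121) = 3, d(122) = 4, d(123) = 4, d(124) = 6, d(125) = 4, d(126) = 12, d(127) = 2, d(128) = 8, d(129) = 4, d(130) = 8, d(131) = 2, d(132) = 12, d(133) = 4, d(134) = 4, d(135) = 8, d(136) = 8, d(137) = 2, d(138) = 8, d(139) = 2, d(140) = 12, d(141) = 4, d(142) = 4, d(143) = 4, d(144) = 15, d(145) = 4, d(146) = 4, d(147) = 6, d(148) = 6, d(149) = 2, d(150) = 12, d(151) = 2, d(152) = 8, d(153) = 6, d(154) = 8, d(155) = 4, d(156) = 12, d(157) = 2, d(158) = 4, d(159) = 4, d(160) = 12, d(161) = 4, d(162) = 10, d(163) = 2, d(164) = 6, d(165) = 8, d(166) = 4, d(167) = 2, d(168) = 16, d(169) = 3, d(170) = 8, d(171) = 6, d(172) = 6, d(173) = 2, d(174) = 8, d(175) = 6, d(176) = 10, d(177) = 4. Summing all 177 values: 947. (Dirichlet's divisor formula: Σ_{n ≤ x} d(n) = x ln(x) + (2γ − 1) x + O(√x). For x = 177, the asymptotic estimate is ≈ 943.51.)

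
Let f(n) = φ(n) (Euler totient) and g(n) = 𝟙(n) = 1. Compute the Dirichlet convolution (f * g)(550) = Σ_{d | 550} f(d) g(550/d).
(φ * 𝟙)(550) = 550

Divisors of 550: [1, 2, 5, 10, 11, 22, 25, 50, 55, 110, 275, 550]. For each d | 550:
  d = 1: φ(1) · 𝟙(550/1) = 1 · 1 = 1
  d = 2: φ(2) · 𝟙(550/2) = 1 · 1 = 1
  d = 5: φ(5) · 𝟙(550/5) = 4 · 1 = 4
  d = 10: φ(10) · 𝟙(550/10) = 4 · 1 = 4
  d = 11: φ(11) · 𝟙(550/11) = 10 · 1 = 10
  d = 22: φ(22) · 𝟙(550/22) = 10 · 1 = 10
  d = 25: φ(25) · 𝟙(550/25) = 20 · 1 = 20
  d = 50: φ(50) · 𝟙(550/50) = 20 · 1 = 20
  d = 55: φ(55) · 𝟙(550/55) = 40 · 1 = 40
  d = 110: φ(110) · 𝟙(550/110) = 40 · 1 = 40
  d = 275: φ(275) · 𝟙(550/275) = 200 · 1 = 200
  d = 550: φ(550) · 𝟙(550/550) = 200 · 1 = 200
Summing: (φ * 𝟙)(550) = 1 + 1 + 4 + 4 + 10 + 10 + 20 + 20 + 40 + 40 + 200 + 200 = 550.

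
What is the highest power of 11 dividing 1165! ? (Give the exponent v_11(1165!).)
v_11(1165!) = 114

Legendre's formula: v_p(n!) = Σ_{k ≥ 1} ⌊n / p^k⌋. For p = 11, n = 1165, the terms are:
  ⌊1165/11^1⌋ = ⌊1165/11⌋ = 105
  ⌊1165/11^2⌋ = ⌊1165/121⌋ = 9
(the next term ⌊1165/11^3⌋ = 0, terminating the sum). Summing: v_11(1165!) = 105 + 9 = 114.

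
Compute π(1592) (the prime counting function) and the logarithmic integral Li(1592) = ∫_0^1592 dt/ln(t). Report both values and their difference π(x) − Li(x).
π(1592) = 250;  Li(1592) ≈ 260.34;  π(x) − Li(x) ≈ -10.34.

Direct count of primes ≤ 1592 gives π(1592) = 250. Numerical evaluation of the logarithmic integral gives Li(1592) ≈ 260.34. The difference π(x) − Li(x) ≈ -10.34 is typically negative for small/moderate x (Li(x) overestimates), though Littlewood's theorem shows this sign changes infinitely often.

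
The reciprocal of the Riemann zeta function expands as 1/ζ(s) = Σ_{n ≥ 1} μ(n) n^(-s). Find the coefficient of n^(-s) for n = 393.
μ(393) = 1

Factor n = 393 = 3 · 131. μ(n) = 0 if any exponent ≥ 2 (not squarefree); otherwise μ(n) = (−1)^{ω(n)} where ω(n) is the number of distinct prime factors. Applying: μ(393) = 1.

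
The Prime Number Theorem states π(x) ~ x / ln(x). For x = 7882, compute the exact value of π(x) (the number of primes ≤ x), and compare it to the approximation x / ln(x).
π(7882) = 996;  x/ln(x) ≈ 878.48;  relative error ≈ 11.80%.

Directly count primes up to 7882: π(7882) = 996. The PNT approximation gives 7882/ln(7882) ≈ 7882/8.97234 ≈ 878.48. Relative error (π(x) − x/ln(x)) / π(x) ≈ 11.80%; the approximation is known to undercount slightly (Li(x) is a better estimate).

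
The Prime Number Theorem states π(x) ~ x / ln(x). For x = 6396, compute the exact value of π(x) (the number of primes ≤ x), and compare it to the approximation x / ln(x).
π(6396) = 833;  x/ln(x) ≈ 729.85;  relative error ≈ 12.38%.

Directly count primes up to 6396: π(6396) = 833. The PNT approximation gives 6396/ln(6396) ≈ 6396/8.76343 ≈ 729.85. Relative error (π(x) − x/ln(x)) / π(x) ≈ 12.38%; the approximation is known to undercount slightly (Li(x) is a better estimate).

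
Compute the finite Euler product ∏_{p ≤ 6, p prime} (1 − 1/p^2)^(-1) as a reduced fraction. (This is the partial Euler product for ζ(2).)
∏ = 25/16

The primes p ≤ 6 are [2, 3, 5]. For each prime, (1 − 1/p^2)^(-1) = p^2 / (p^2 − 1). The product is (1 − 1/2^2)^(-1), (1 − 1/3^2)^(-1), (1 − 1/5^2)^(-1) = ∏ p^2 / (p^2 − 1) = 25/16.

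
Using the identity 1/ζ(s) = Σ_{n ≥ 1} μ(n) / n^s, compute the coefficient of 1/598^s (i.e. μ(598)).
μ(598) = -1

Factor n = 598 = 2 · 13 · 23. μ(n) = 0 if any exponent ≥ 2 (not squarefree); otherwise μ(n) = (−1)^{ω(n)} where ω(n) is the number of distinct prime factors. Applying: μ(598) = -1.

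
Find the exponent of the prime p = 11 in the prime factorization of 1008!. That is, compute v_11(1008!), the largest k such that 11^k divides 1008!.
v_11(1008!) = 99

Legendre's formula: v_p(n!) = Σ_{k ≥ 1} ⌊n / p^k⌋. For p = 11, n = 1008, the terms are:
  ⌊1008/11^1⌋ = ⌊1008/11⌋ = 91
  ⌊1008/11^2⌋ = ⌊1008/121⌋ = 8
(the next term ⌊1008/11^3⌋ = 0, terminating the sum). Summing: v_11(1008!) = 91 + 8 = 99.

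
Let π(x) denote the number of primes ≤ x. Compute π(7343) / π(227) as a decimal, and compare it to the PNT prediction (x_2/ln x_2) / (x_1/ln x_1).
π(7343)/π(227) = 935/49 ≈ 19.0816;  PNT prediction ≈ 19.7142.

π(227) = 49 and π(7343) = 935, so π(7343)/π(227) ≈ 19.0816. The PNT-predicted ratio is (7343/ln(7343)) / (227/ln(227)) ≈ 19.7142. The two agree to within a few percent, as expected.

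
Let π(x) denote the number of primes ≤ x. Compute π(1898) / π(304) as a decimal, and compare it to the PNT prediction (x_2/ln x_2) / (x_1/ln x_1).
π(1898)/π(304) = 290/62 ≈ 4.6774;  PNT prediction ≈ 4.7286.

π(304) = 62 and π(1898) = 290, so π(1898)/π(304) ≈ 4.6774. The PNT-predicted ratio is (1898/ln(1898)) / (304/ln(304)) ≈ 4.7286. The two agree to within a few percent, as expected.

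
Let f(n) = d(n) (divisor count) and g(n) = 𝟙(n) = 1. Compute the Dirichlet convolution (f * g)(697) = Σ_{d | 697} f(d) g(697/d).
(d * 𝟙)(697) = 9

Divisors of 697: [1, 17, 41, 697]. For each d | 697:
  d = 1: d(1) · 𝟙(697/1) = 1 · 1 = 1
  d = 17: d(17) · 𝟙(697/17) = 2 · 1 = 2
  d = 41: d(41) · 𝟙(697/41) = 2 · 1 = 2
  d = 697: d(697) · 𝟙(697/697) = 4 · 1 = 4
Summing: (d * 𝟙)(697) = 1 + 2 + 2 + 4 = 9.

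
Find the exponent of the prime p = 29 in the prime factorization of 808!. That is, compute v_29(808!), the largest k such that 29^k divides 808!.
v_29(808!) = 27

Legendre's formula: v_p(n!) = Σ_{k ≥ 1} ⌊n / p^k⌋. For p = 29, n = 808, the terms are:
  ⌊808/29^1⌋ = ⌊808/29⌋ = 27
(the next term ⌊808/29^2⌋ = 0, terminating the sum). Summing: v_29(808!) = 27 = 27.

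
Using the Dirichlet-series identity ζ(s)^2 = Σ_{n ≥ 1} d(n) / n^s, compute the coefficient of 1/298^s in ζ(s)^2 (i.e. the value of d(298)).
d(298) = 4

ζ(s)^2 = (Σ 1/m^s)(Σ 1/k^s). The coefficient of 1/n^s in the product is the number of ordered pairs (m, k) with mk = n, which equals d(n). For n = 298, divisors are [1, 2, 149, 298], so d(298) = 4.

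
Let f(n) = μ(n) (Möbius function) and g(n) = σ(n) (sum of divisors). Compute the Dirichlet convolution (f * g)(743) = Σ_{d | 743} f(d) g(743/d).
(μ * σ)(743) = 743

Divisors of 743: [1, 743]. For each d | 743:
  d = 1: μ(1) · σ(743/1) = 1 · 744 = 744
  d = 743: μ(743) · σ(743/743) = -1 · 1 = -1
Summing: (μ * σ)(743) = 744 + -1 = 743.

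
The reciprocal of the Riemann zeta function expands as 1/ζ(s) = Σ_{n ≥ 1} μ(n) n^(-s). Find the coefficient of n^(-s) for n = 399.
μ(399) = -1

Factor n = 399 = 3 · 7 · 19. μ(n) = 0 if any exponent ≥ 2 (not squarefree); otherwise μ(n) = (−1)^{ω(n)} where ω(n) is the number of distinct prime factors. Applying: μ(399) = -1.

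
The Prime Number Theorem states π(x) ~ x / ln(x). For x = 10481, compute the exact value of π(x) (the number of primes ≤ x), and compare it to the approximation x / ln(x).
π(10481) = 1282;  x/ln(x) ≈ 1132.19;  relative error ≈ 11.69%.

Directly count primes up to 10481: π(10481) = 1282. The PNT approximation gives 10481/ln(10481) ≈ 10481/9.25732 ≈ 1132.19. Relative error (π(x) − x/ln(x)) / π(x) ≈ 11.69%; the approximation is known to undercount slightly (Li(x) is a better estimate).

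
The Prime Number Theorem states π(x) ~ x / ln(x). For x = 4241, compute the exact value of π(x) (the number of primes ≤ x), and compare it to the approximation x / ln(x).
π(4241) = 581;  x/ln(x) ≈ 507.75;  relative error ≈ 12.61%.

Directly count primes up to 4241: π(4241) = 581. The PNT approximation gives 4241/ln(4241) ≈ 4241/8.35255 ≈ 507.75. Relative error (π(x) − x/ln(x)) / π(x) ≈ 12.61%; the approximation is known to undercount slightly (Li(x) is a better estimate).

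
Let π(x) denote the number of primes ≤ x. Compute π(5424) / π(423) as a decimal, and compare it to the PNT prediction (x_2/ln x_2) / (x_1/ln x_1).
π(5424)/π(423) = 716/82 ≈ 8.7317;  PNT prediction ≈ 9.0182.

π(423) = 82 and π(5424) = 716, so π(5424)/π(423) ≈ 8.7317. The PNT-predicted ratio is (5424/ln(5424)) / (423/ln(423)) ≈ 9.0182. The two agree to within a few percent, as expected.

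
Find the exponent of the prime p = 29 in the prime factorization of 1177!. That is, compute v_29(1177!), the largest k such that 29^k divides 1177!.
v_29(1177!) = 41

Legendre's formula: v_p(n!) = Σ_{k ≥ 1} ⌊n / p^k⌋. For p = 29, n = 1177, the terms are:
  ⌊1177/29^1⌋ = ⌊1177/29⌋ = 40
  ⌊1177/29^2⌋ = ⌊1177/841⌋ = 1
(the next term ⌊1177/29^3⌋ = 0, terminating the sum). Summing: v_29(1177!) = 40 + 1 = 41.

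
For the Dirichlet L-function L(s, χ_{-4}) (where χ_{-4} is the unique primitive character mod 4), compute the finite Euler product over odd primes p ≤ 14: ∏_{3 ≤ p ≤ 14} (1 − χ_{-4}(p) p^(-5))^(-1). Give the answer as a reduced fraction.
∏ = 700807599951834375/703510729567397888

The odd primes p ≤ 14 are [3, 5, 7, 11, 13]. For each, χ(p) = 1 if p ≡ 1 mod 4, χ(p) = −1 if p ≡ 3 mod 4. Taking (1 − χ(p)/p^5)^(-1) = p^5/(p^5 − χ(p)): (1 − (-1)/3^5)^(-1) · (1 − (1)/5^5)^(-1) · (1 − (-1)/7^5)^(-1) · (1 − (-1)/11^5)^(-1) · (1 − (1)/13^5)^(-1) = 700807599951834375/703510729567397888.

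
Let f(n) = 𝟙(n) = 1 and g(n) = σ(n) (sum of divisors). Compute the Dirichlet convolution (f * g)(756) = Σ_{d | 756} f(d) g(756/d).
(𝟙 * σ)(756) = 5742

Divisors of 756: [1, 2, 3, 4, 6, 7, 9, 12, 14, 18, 21, 27, 28, 36, 42, 54, 63, 84, 108, 126, 189, 252, 378, 756]. For each d | 756:
  d = 1: 𝟙(1) · σ(756/1) = 1 · 2240 = 2240
  d = 2: 𝟙(2) · σ(756/2) = 1 · 960 = 960
  d = 3: 𝟙(3) · σ(756/3) = 1 · 728 = 728
  d = 4: 𝟙(4) · σ(756/4) = 1 · 320 = 320
  d = 6: 𝟙(6) · σ(756/6) = 1 · 312 = 312
  d = 7: 𝟙(7) · σ(756/7) = 1 · 280 = 280
  d = 9: 𝟙(9) · σ(756/9) = 1 · 224 = 224
  d = 12: 𝟙(12) · σ(756/12) = 1 · 104 = 104
  d = 14: 𝟙(14) · σ(756/14) = 1 · 120 = 120
  d = 18: 𝟙(18) · σ(756/18) = 1 · 96 = 96
  d = 21: 𝟙(21) · σ(756/21) = 1 · 91 = 91
  d = 27: 𝟙(27) · σ(756/27) = 1 · 56 = 56
  d = 28: 𝟙(28) · σ(756/28) = 1 · 40 = 40
  d = 36: 𝟙(36) · σ(756/36) = 1 · 32 = 32
  d = 42: 𝟙(42) · σ(756/42) = 1 · 39 = 39
  d = 54: 𝟙(54) · σ(756/54) = 1 · 24 = 24
  d = 63: 𝟙(63) · σ(756/63) = 1 · 28 = 28
  d = 84: 𝟙(84) · σ(756/84) = 1 · 13 = 13
  d = 108: 𝟙(108) · σ(756/108) = 1 · 8 = 8
  d = 126: 𝟙(126) · σ(756/126) = 1 · 12 = 12
  d = 189: 𝟙(189) · σ(756/189) = 1 · 7 = 7
  d = 252: 𝟙(252) · σ(756/252) = 1 · 4 = 4
  d = 378: 𝟙(378) · σ(756/378) = 1 · 3 = 3
  d = 756: 𝟙(756) · σ(756/756) = 1 · 1 = 1
Summing: (𝟙 * σ)(756) = 2240 + 960 + 728 + 320 + 312 + 280 + 224 + 104 + 120 + 96 + 91 + 56 + 40 + 32 + 39 + 24 + 28 + 13 + 8 + 12 + 7 + 4 + 3 + 1 = 5742.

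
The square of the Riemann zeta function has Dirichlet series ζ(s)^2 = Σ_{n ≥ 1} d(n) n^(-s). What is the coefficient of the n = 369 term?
d(369) = 6

ζ(s)^2 = (Σ 1/m^s)(Σ 1/k^s). The coefficient of 1/n^s in the product is the number of ordered pairs (m, k) with mk = n, which equals d(n). For n = 369, divisors are [1, 3, 9, 41, 123, 369], so d(369) = 6.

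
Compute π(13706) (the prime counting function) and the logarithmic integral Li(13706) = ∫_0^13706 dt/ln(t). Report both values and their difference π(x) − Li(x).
π(13706) = 1620;  Li(13706) ≈ 1641.43;  π(x) − Li(x) ≈ -21.43.

Direct count of primes ≤ 13706 gives π(13706) = 1620. Numerical evaluation of the logarithmic integral gives Li(13706) ≈ 1641.43. The difference π(x) − Li(x) ≈ -21.43 is typically negative for small/moderate x (Li(x) overestimates), though Littlewood's theorem shows this sign changes infinitely often.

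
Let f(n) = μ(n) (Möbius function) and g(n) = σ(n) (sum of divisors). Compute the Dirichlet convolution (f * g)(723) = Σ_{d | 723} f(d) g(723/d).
(μ * σ)(723) = 723

Divisors of 723: [1, 3, 241, 723]. For each d | 723:
  d = 1: μ(1) · σ(723/1) = 1 · 968 = 968
  d = 3: μ(3) · σ(723/3) = -1 · 242 = -242
  d = 241: μ(241) · σ(723/241) = -1 · 4 = -4
  d = 723: μ(723) · σ(723/723) = 1 · 1 = 1
Summing: (μ * σ)(723) = 968 + -242 + -4 + 1 = 723.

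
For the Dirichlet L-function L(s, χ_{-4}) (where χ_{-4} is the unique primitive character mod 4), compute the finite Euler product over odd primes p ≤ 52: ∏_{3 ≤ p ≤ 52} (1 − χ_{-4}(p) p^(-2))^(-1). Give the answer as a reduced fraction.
∏ = 114726379539814929565547/125247697987829760000000

The odd primes p ≤ 52 are [3, 5, 7, 11, 13, 17, 19, 23, 29, 31, 37, 41, 43, 47]. For each, χ(p) = 1 if p ≡ 1 mod 4, χ(p) = −1 if p ≡ 3 mod 4. Taking (1 − χ(p)/p^2)^(-1) = p^2/(p^2 − χ(p)): (1 − (-1)/3^2)^(-1) · (1 − (1)/5^2)^(-1) · (1 − (-1)/7^2)^(-1) · (1 − (-1)/11^2)^(-1) · (1 − (1)/13^2)^(-1) · (1 − (1)/17^2)^(-1) · (1 − (-1)/19^2)^(-1) · (1 − (-1)/23^2)^(-1) · (1 − (1)/29^2)^(-1) · (1 − (-1)/31^2)^(-1) · (1 − (1)/37^2)^(-1) · (1 − (1)/41^2)^(-1) · (1 − (-1)/43^2)^(-1) · (1 − (-1)/47^2)^(-1) = 114726379539814929565547/125247697987829760000000.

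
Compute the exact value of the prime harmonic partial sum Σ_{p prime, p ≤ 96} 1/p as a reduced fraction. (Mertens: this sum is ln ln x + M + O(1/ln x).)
Σ 1/p = 42605658161771733665696611824842057/23768741896345550770650537601358310

π(96) = 24, so the primes ≤ 96 are [2, 3, 5, 7, 11, 13, 17, 19, 23, 29, 31, 37, 41, 43, 47, 53, 59, 61, 67, 71, 73, 79, 83, 89]. Summing 1/p over these primes: 42605658161771733665696611824842057/23768741896345550770650537601358310 ≈ 1.7925. Mertens estimate ln ln(96) + 0.2615 ≈ 1.7798.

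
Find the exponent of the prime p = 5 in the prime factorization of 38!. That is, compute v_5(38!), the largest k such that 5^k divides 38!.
v_5(38!) = 8

Legendre's formula: v_p(n!) = Σ_{k ≥ 1} ⌊n / p^k⌋. For p = 5, n = 38, the terms are:
  ⌊38/5^1⌋ = ⌊38/5⌋ = 7
  ⌊38/5^2⌋ = ⌊38/25⌋ = 1
(the next term ⌊38/5^3⌋ = 0, terminating the sum). Summing: v_5(38!) = 7 + 1 = 8.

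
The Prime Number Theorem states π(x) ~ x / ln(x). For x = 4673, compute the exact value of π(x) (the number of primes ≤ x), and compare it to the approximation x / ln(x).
π(4673) = 632;  x/ln(x) ≈ 553.05;  relative error ≈ 12.49%.

Directly count primes up to 4673: π(4673) = 632. The PNT approximation gives 4673/ln(4673) ≈ 4673/8.44956 ≈ 553.05. Relative error (π(x) − x/ln(x)) / π(x) ≈ 12.49%; the approximation is known to undercount slightly (Li(x) is a better estimate).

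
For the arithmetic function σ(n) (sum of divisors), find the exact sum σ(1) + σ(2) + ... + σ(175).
Σ_{n ≤ 175} σ(n) = 25212

Compute σ(n) for each 1 ≤ n ≤ 175: σ(1) = 1, σ(2) = 3, σ(3) = 4, σ(4) = 7, σ(5) = 6, σ(6) = 12, σ(7) = 8, σ(8) = 15, σ(9) = 13, σ(10) = 18, σ(11) = 12, σ(12) = 28, σ(13) = 14, σ(14) = 24, σ(15) = 24, σ(16) = 31, σ(17) = 18, σ(18) = 39, σ(19) = 20, σ(20) = 42, σ(21) = 32, σ(22) = 36, σ(23) = 24, σ(24) = 60, σ(25) = 31, σ(26) = 42, σ(27) = 40, σ(28) = 56, σ(29) = 30, σ(30) = 72, σ(31) = 32, σ(32) = 63, σ(33) = 48, σ(34) = 54, σ(35) = 48, σ(36) = 91, σ(37) = 38, σ(38) = 60, σ(39) = 56, σ(40) = 90, σ(41) = 42, σ(42) = 96, σ(43) = 44, σ(44) = 84, σ(45) = 78, σ(46) = 72, σ(47) = 48, σ(48) = 124, σ(49) = 57, σ(50) = 93, σ(51) = 72, σ(52) = 98, σ(53) = 54, σ(54) = 120, σ(55) = 72, σ(56) = 120, σ(57) = 80, σ(58) = 90, σ(59) = 60, σ(60) = 168, σ(61) = 62, σ(62) = 96, σ(63) = 104, σ(64) = 127, σ(65) = 84, σ(66) = 144, σ(67) = 68, σ(68) = 126, σ(69) = 96, σ(70) = 144, σ(71) = 72, σ(72) = 195, σ(73) = 74, σ(74) = 114, σ(75) = 124, σ(76) = 140, σ(77) = 96, σ(78) = 168, σ(79) = 80, σ(80) = 186, σ(81) = 121, σ(82) = 126, σ(83) = 84, σ(84) = 224, σ(85) = 108, σ(86) = 132, σ(87) = 120, σ(88) = 180, σ(89) = 90, σ(90) = 234, σ(91) = 112, σ(92) = 168, σ(93) = 128, σ(94) = 144, σ(95) = 120, σ(96) = 252, σ(97) = 98, σ(98) = 171, σ(99) = 156, σ(100) = 217, σ(101) = 102, σ(102) = 216, σ(103) = 104, σ(104) = 210, σ(105) = 192, σ(106) = 162, σ(107) = 108, σ(108) = 280, σ(109) = 110, σ(110) = 216, σ(111) = 152, σ(112) = 248, σ(113) = 114, σ(114) = 240, σ(115) = 144, σ(116) = 210, σ(117) = 182, σ(118) = 180, σ(119) = 144, σ(120) = 360, σ(121) = 133, σ(122) = 186, σ(123) = 168, σ(124) = 224, σ(125) = 156, σ(126) = 312, σ(127) = 128, σ(128) = 255, σ(129) = 176, σ(130) = 252, σ(131) = 132, σ(132) = 336, σ(133) = 160, σ(134) = 204, σ(135) = 240, σ(136) = 270, σ(137) = 138, σ(138) = 288, σ(139) = 140, σ(140) = 336, σ(141) = 192, σ(142) = 216, σ(143) = 168, σ(144) = 403, σ(145) = 180, σ(146) = 222, σ(147) = 228, σ(148) = 266, σ(149) = 150, σ(150) = 372, σ(151) = 152, σ(152) = 300, σ(153) = 234, σ(154) = 288, σ(155) = 192, σ(156) = 392, σ(157) = 158, σ(158) = 240, σ(159) = 216, σ(160) = 378, σ(161) = 192, σ(162) = 363, σ(163) = 164, σ(164) = 294, σ(165) = 288, σ(166) = 252, σ(167) = 168, σ(168) = 480, σ(169) = 183, σ(170) = 324, σ(171) = 260, σ(172) = 308, σ(173) = 174, σ(174) = 360, σ(175) = 248. Summing all 175 values: 25212. (Average order: Σ_{n ≤ x} σ(n) ~ (π²/12) x². For x = 175, (π²/12)·175² ≈ 25188.05.)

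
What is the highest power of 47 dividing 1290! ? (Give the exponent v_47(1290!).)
v_47(1290!) = 27

Legendre's formula: v_p(n!) = Σ_{k ≥ 1} ⌊n / p^k⌋. For p = 47, n = 1290, the terms are:
  ⌊1290/47^1⌋ = ⌊1290/47⌋ = 27
(the next term ⌊1290/47^2⌋ = 0, terminating the sum). Summing: v_47(1290!) = 27 = 27.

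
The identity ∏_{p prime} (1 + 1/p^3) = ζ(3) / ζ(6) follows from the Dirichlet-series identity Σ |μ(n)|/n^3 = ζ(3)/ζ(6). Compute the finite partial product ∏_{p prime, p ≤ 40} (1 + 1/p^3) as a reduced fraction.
∏ = 286534261786467003531264/242522905429175749176095

The primes p ≤ 40 are [2, 3, 5, 7, 11, 13, 17, 19, 23, 29, 31, 37]. For each, (1 + 1/p^3) = (p^3 + 1)/p^3. Multiplying these fractions over p ∈ [2, 3, 5, 7, 11, 13, 17, 19, 23, 29, 31, 37] gives 286534261786467003531264/242522905429175749176095. (In the limit P → ∞ this tends to ζ(3)/ζ(6).)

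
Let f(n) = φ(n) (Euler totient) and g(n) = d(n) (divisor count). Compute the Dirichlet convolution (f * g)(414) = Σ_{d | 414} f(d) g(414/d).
(φ * d)(414) = 936

Divisors of 414: [1, 2, 3, 6, 9, 18, 23, 46, 69, 138, 207, 414]. For each d | 414:
  d = 1: φ(1) · d(414/1) = 1 · 12 = 12
  d = 2: φ(2) · d(414/2) = 1 · 6 = 6
  d = 3: φ(3) · d(414/3) = 2 · 8 = 16
  d = 6: φ(6) · d(414/6) = 2 · 4 = 8
  d = 9: φ(9) · d(414/9) = 6 · 4 = 24
  d = 18: φ(18) · d(414/18) = 6 · 2 = 12
  d = 23: φ(23) · d(414/23) = 22 · 6 = 132
  d = 46: φ(46) · d(414/46) = 22 · 3 = 66
  d = 69: φ(69) · d(414/69) = 44 · 4 = 176
  d = 138: φ(138) · d(414/138) = 44 · 2 = 88
  d = 207: φ(207) · d(414/207) = 132 · 2 = 264
  d = 414: φ(414) · d(414/414) = 132 · 1 = 132
Summing: (φ * d)(414) = 12 + 6 + 16 + 8 + 24 + 12 + 132 + 66 + 176 + 88 + 264 + 132 = 936.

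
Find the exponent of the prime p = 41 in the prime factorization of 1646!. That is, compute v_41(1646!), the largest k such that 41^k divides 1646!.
v_41(1646!) = 40

Legendre's formula: v_p(n!) = Σ_{k ≥ 1} ⌊n / p^k⌋. For p = 41, n = 1646, the terms are:
  ⌊1646/41^1⌋ = ⌊1646/41⌋ = 40
(the next term ⌊1646/41^2⌋ = 0, terminating the sum). Summing: v_41(1646!) = 40 = 40.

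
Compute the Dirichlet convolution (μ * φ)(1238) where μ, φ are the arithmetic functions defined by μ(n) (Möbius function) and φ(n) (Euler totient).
(μ * φ)(1238) = 0

Divisors of 1238: [1, 2, 619, 1238]. For each d | 1238:
  d = 1: μ(1) · φ(1238/1) = 1 · 618 = 618
  d = 2: μ(2) · φ(1238/2) = -1 · 618 = -618
  d = 619: μ(619) · φ(1238/619) = -1 · 1 = -1
  d = 1238: μ(1238) · φ(1238/1238) = 1 · 1 = 1
Summing: (μ * φ)(1238) = 618 + -618 + -1 + 1 = 0.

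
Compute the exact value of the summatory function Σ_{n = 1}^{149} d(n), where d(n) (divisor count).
Σ_{n ≤ 149} d(n) = 768

Compute d(n) for each 1 ≤ n ≤ 149: d(1) = 1, d(2) = 2, d(3) = 2, d(4) = 3, d(5) = 2, d(6) = 4, d(7) = 2, d(8) = 4, d(9) = 3, d(10) = 4, d(11) = 2, d(12) = 6, d(13) = 2, d(14) = 4, d(15) = 4, d(16) = 5, d(17) = 2, d(18) = 6, d(19) = 2, d(20) = 6, d(21) = 4, d(22) = 4, d(23) = 2, d(24) = 8, d(25) = 3, d(26) = 4, d(27) = 4, d(28) = 6, d(29) = 2, d(30) = 8, d(31) = 2, d(32) = 6, d(33) = 4, d(34) = 4, d(35) = 4, d(36) = 9, d(37) = 2, d(38) = 4, d(39) = 4, d(40) = 8, d(41) = 2, d(42) = 8, d(43) = 2, d(44) = 6, d(45) = 6, d(46) = 4, d(47) = 2, d(48) = 10, d(49) = 3, d(50) = 6, d(51) = 4, d(52) = 6, d(53) = 2, d(54) = 8, d(55) = 4, d(56) = 8, d(57) = 4, d(58) = 4, d(59) = 2, d(60) = 12, d(61) = 2, d(62) = 4, d(63) = 6, d(64) = 7, d(65) = 4, d(66) = 8, d(67) = 2, d(68) = 6, d(69) = 4, d(70) = 8, d(71) = 2, d(72) = 12, d(73) = 2, d(74) = 4, d(75) = 6, d(76) = 6, d(77) = 4, d(78) = 8, d(79) = 2, d(80) = 10, d(81) = 5, d(82) = 4, d(83) = 2, d(84) = 12, d(85) = 4, d(86) = 4, d(87) = 4, d(88) = 8, d(89) = 2, d(90) = 12, d(91) = 4, d(92) = 6, d(93) = 4, d(94) = 4, d(95) = 4, d(96) = 12, d(97) = 2, d(98) = 6, d(99) = 6, d(100) = 9, d(101) = 2, d(102) = 8, d(103) = 2, d(104) = 8, d(105) = 8, d(106) = 4, d(107) = 2, d(108) = 12, d(109) = 2, d(110) = 8, d(111) = 4, d(112) = 10, d(113) = 2, d(114) = 8, d(115) = 4, d(116) = 6, d(117) = 6, d(118) = 4, d(119) = 4, d(120) = 16, d(121) = 3, d(122) = 4, d(123) = 4, d(124) = 6, d(125) = 4, d(126) = 12, d(127) = 2, d(128) = 8, d(129) = 4, d(130) = 8, d(131) = 2, d(132) = 12, d(133) = 4, d(134) = 4, d(135) = 8, d(136) = 8, d(137) = 2, d(138) = 8, d(139) = 2, d(140) = 12, d(141) = 4, d(142) = 4, d(143) = 4, d(144) = 15, d(145) = 4, d(146) = 4, d(147) = 6, d(148) = 6, d(149) = 2. Summing all 149 values: 768. (Dirichlet's divisor formula: Σ_{n ≤ x} d(n) = x ln(x) + (2γ − 1) x + O(√x). For x = 149, the asymptotic estimate is ≈ 768.60.)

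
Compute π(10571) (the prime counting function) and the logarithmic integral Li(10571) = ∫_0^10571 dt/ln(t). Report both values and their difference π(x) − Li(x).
π(10571) = 1290;  Li(10571) ≈ 1307.94;  π(x) − Li(x) ≈ -17.94.

Direct count of primes ≤ 10571 gives π(10571) = 1290. Numerical evaluation of the logarithmic integral gives Li(10571) ≈ 1307.94. The difference π(x) − Li(x) ≈ -17.94 is typically negative for small/moderate x (Li(x) overestimates), though Littlewood's theorem shows this sign changes infinitely often.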